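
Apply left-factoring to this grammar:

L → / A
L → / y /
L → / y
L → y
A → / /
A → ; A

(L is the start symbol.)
L → / L'
L' → A
L' → y L''
L'' → /
L'' → ε
L → y
A → / /
A → ; A

Left-factoring transforms A → αβ₁ | αβ₂ into A → αA' and A' → β₁ | β₂
(α is the longest common prefix among the alternatives). Repeat until
no nonterminal has two alternatives with a common prefix.

Round 1: L has alternatives sharing prefix '/'. Introduce L': L → / L'
  Add: L' → A
  Add: L' → y /
  Add: L' → y

Round 2: L' has alternatives sharing prefix 'y'. Introduce L'': L' → y L''
  Add: L'' → /
  Add: L'' → ε

No remaining common prefixes — done.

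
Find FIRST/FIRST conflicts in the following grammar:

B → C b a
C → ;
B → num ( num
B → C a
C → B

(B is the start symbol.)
Yes. B → C b a / B → num '(' num on { 'num' }; B → C b a / B → C a on { ';', 'num' }; B → num '(' num / B → C a on { 'num' }; C → ';' / C → B on { ';' }

A FIRST/FIRST conflict occurs when two productions N → α and N → β for the same non-terminal have FIRST(α) ∩ FIRST(β) ≠ ∅ (with ε ∈ FIRST of a nullable right-hand side, so two nullable alternatives also conflict).

FIRST sets of the non-terminals at (or reachable through a nullable prefix from) the front of some alternative:
  FIRST(C) = { ';', 'num' }
  FIRST(B) = { ';', 'num' }

Productions for B:
  B → C b a: FIRST = { ';', 'num' }
  B → num ( num: FIRST = { 'num' }
  B → C a: FIRST = { ';', 'num' }
Productions for C:
  C → ;: FIRST = { ';' }
  C → B: FIRST = { ';', 'num' }

Conflict for B: B → C b a and B → num ( num
  Overlap: { 'num' }
Conflict for B: B → C b a and B → C a
  Overlap: { ';', 'num' }
Conflict for B: B → num ( num and B → C a
  Overlap: { 'num' }
Conflict for C: C → ; and C → B
  Overlap: { ';' }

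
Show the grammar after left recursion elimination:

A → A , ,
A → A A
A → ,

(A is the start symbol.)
A → , A'
A' → , , A'
A' → A A'
A' → ε

A is directly left-recursive. The standard transformation for
  A → A α₁ | ... | A α_m | β₁ | ... | β_n
is
  A  → β₁ A' | ... | β_n A'
  A' → α₁ A' | ... | α_m A' | ε

A → , becomes A → , A'
A → A , , becomes A' → , , A'
A → A A becomes A' → A A'
Add A' → ε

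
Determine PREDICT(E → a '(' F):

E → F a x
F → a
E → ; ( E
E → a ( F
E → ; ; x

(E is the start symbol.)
PREDICT(E → a '(' F) = (FIRST(RHS) \ {ε}) ∪ (FOLLOW(E) if ε ∈ FIRST(RHS), i.e. RHS ⇒* ε)
FIRST(a '(' F) = { 'a' }
ε ∉ FIRST(a '(' F), so FOLLOW(E) is not added.
PREDICT(E → a '(' F) = { 'a' }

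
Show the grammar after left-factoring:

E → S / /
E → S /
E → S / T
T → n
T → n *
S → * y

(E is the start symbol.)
E → S / E'
E' → /
E' → ε
E' → T
T → n T'
T' → ε
T' → *
S → * y

Left-factoring transforms A → αβ₁ | αβ₂ into A → αA' and A' → β₁ | β₂
(α is the longest common prefix among the alternatives). Repeat until
no nonterminal has two alternatives with a common prefix.

Round 1: E has alternatives sharing prefix 'S /'. Introduce E': E → S / E'
  Add: E' → /
  Add: E' → ε
  Add: E' → T

Round 2: T has alternatives sharing prefix 'n'. Introduce T': T → n T'
  Add: T' → ε
  Add: T' → *

No remaining common prefixes — done.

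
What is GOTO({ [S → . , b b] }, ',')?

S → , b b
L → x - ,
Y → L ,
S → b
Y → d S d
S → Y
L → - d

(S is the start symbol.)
GOTO(I, ',') = CLOSURE({ [A → αX.β] : [A → α.Xβ] ∈ I, X = ',' })

Items with dot before ',', with the dot advanced:
  [S → . , b b] → [S → , . b b]
Closure adds nothing (no advanced item has the dot before a non-terminal).

GOTO = { [S → , . b b] }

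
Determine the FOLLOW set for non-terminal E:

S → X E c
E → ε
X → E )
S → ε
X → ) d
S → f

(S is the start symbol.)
In S → X E c: E is followed by c, add FIRST(c) \ {ε} = { 'c' }
In X → E ): E is followed by ')', add FIRST(')') \ {ε} = { ')' }

Taking the union: FOLLOW(E) = { ')', 'c' }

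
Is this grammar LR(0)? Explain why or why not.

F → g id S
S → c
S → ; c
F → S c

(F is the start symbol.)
A grammar is LR(0) if no state in the canonical LR(0) collection has:
  - both a shift item (dot before a terminal) and a complete item (shift-reduce conflict), or
  - two or more complete items (reduce-reduce conflict; the accept item [F' → F .] counts as a complete item here).

Augment with F' → F and build the canonical LR(0) collection (I0 = CLOSURE({[F' → . F]}), then GOTO on every symbol after a dot until no new states appear). It has 10 states:
  I0: { [F → . S c], [F → . g id S], [F' → . F], [S → . ; c], [S → . c] }  — shift
  I1: { [S → ; . c] }  — shift
  I2: { [F' → F .] }  — accept
  I3: { [F → S . c] }  — shift
  I4: { [S → c .] }  — reduce
  I5: { [F → g . id S] }  — shift
  I6: { [F → g id . S], [S → . ; c], [S → . c] }  — shift
  I7: { [F → g id S .] }  — reduce
  I8: { [F → S c .] }  — reduce
  I9: { [S → ; c .] }  — reduce

Every state is either a pure shift/goto state or contains exactly one complete item and nothing to shift — no conflicts. The grammar is LR(0).

Answer: Yes, the grammar is LR(0)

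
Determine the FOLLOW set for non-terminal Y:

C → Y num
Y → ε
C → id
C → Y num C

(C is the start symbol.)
In C → Y num: Y is followed by num, add FIRST(num) \ {ε} = { 'num' }
In C → Y num C: Y is followed by num C, add FIRST(num C) \ {ε} = { 'num' }

Taking the union: FOLLOW(Y) = { 'num' }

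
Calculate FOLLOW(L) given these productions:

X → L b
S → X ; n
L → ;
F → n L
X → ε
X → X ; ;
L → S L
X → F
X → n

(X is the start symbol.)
In X → L b: L is followed by b, add FIRST(b) \ {ε} = { 'b' }
In F → n L: L is at the end, add FOLLOW(F)
In L → S L: L is at the end; this adds FOLLOW(L) to itself — nothing new

The FOLLOW sets referred to above (computed the same way, to a fixed point):
  FOLLOW(F) = { $, ';' }

Taking the union: FOLLOW(L) = { $, ';', 'b' }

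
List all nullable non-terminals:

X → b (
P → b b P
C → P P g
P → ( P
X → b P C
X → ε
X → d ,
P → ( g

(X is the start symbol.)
{ 'X' }

ε-productions: X → ε
So X is immediately nullable.
No further non-terminal can be added: every production for the remaining non-terminals contains a terminal or a non-nullable non-terminal.
Nullable = { 'X' }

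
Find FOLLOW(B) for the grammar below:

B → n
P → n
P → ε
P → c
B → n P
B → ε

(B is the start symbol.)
B is the start symbol, so $ ∈ FOLLOW(B).
B does not occur on any right-hand side.

Taking the union: FOLLOW(B) = { $ }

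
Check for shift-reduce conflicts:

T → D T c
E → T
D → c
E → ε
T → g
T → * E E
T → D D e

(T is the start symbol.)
A shift-reduce conflict occurs when an LR(0) state has both:
  - a complete (reduce) item [A → α .] (dot at the end), and
  - a shift item [B → β . c γ] (dot before a terminal).

Augment with T' → T and build the canonical LR(0) collection (I0 = CLOSURE({[T' → . T]}), then GOTO on every symbol after a dot until no new states appear). It has 13 states:
  I0: { [D → . c], [T → . * E E], [T → . D D e], [T → . D T c], [T → . g], [T' → . T] }  — shift
  I1: { [D → . c], [E → . T], [E → .], [T → * . E E], [T → . * E E], [T → . D D e], [T → . D T c], [T → . g] }  — shift, reduce
  I2: { [D → . c], [T → . * E E], [T → . D D e], [T → . D T c], [T → . g], [T → D . D e], [T → D . T c] }  — shift
  I3: { [T' → T .] }  — accept
  I4: { [D → c .] }  — reduce
  I5: { [T → g .] }  — reduce
  I6: { [D → . c], [T → . * E E], [T → . D D e], [T → . D T c], [T → . g], [T → D . D e], [T → D . T c], [T → D D . e] }  — shift
  I7: { [T → D T . c] }  — shift
  I8: { [T → D T c .] }  — reduce
  I9: { [T → D D e .] }  — reduce
  I10: { [D → . c], [E → . T], [E → .], [T → * E . E], [T → . * E E], [T → . D D e], [T → . D T c], [T → . g] }  — shift, reduce
  I11: { [E → T .] }  — reduce
  I12: { [T → * E E .] }  — reduce

I1 contains reduce item [E → .] and shift items [D → . c], [T → . * E E], [T → . g] — shift-reduce conflict.
I10 contains reduce item [E → .] and shift items [D → . c], [T → . * E E], [T → . g] — shift-reduce conflict.

Answer: Yes — I1: [E → .] vs [D → . c]; I10: [E → .] vs [D → . c]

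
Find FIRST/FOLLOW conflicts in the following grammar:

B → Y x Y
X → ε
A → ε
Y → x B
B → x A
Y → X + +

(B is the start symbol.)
A FIRST/FOLLOW conflict occurs when a non-terminal N has a nullable alternative N → β (β ⇒* ε) and another alternative N → α with FIRST(α) ∩ FOLLOW(N) ≠ ∅: on such a lookahead the parser cannot decide between expanding α and letting N vanish via β.

Nullable non-terminals: A, X.
A has a nullable alternative but only one production, so nothing to check.
X has a nullable alternative but only one production, so nothing to check.

B, Y have no nullable alternative, so no FIRST/FOLLOW check is needed there.

No FIRST/FOLLOW conflicts found.

Answer: No FIRST/FOLLOW conflicts.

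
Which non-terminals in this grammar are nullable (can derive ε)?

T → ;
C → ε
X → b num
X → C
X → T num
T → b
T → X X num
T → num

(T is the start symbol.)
{ 'C', 'X' }

ε-productions: C → ε
So C is immediately nullable.
X → C: every symbol on the right is nullable, so X is nullable too.
No further non-terminal can be added: every production for the remaining non-terminals contains a terminal or a non-nullable non-terminal.
Nullable = { 'C', 'X' }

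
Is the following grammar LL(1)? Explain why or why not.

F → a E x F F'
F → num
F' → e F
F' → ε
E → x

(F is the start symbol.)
No. Predict set conflict for F': { 'e' }

A grammar is LL(1) if for each non-terminal N with multiple productions, the predict sets of those productions are pairwise disjoint, where PREDICT(N → α) = (FIRST(α) \ {ε}) ∪ (FOLLOW(N) if α ⇒* ε).

Relevant sets:
  FOLLOW(F') = { $, 'e' }

For F:
  PREDICT(F → a E x F F') = { 'a' }
  PREDICT(F → num) = { 'num' }
For F':
  PREDICT(F' → e F) = { 'e' }
  PREDICT(F' → ε) = { $, 'e' }
E has a single production, so nothing to check there.

Conflict found: Predict set conflict for F': { 'e' }
The grammar is NOT LL(1).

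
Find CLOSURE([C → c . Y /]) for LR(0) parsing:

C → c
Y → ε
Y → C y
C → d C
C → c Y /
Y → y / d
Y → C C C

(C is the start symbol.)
Start with: [C → c . Y /]
  [C → c . Y /] has the dot before Y: add [Y → .], [Y → . C y], [Y → . y / d], [Y → . C C C]
  [Y → . C y] has the dot before C: add [C → . c], [C → . d C], [C → . c Y /]
No further items can be added.

CLOSURE = { [C → . c Y /], [C → . c], [C → . d C], [C → c . Y /], [Y → . C C C], [Y → . C y], [Y → . y / d], [Y → .] }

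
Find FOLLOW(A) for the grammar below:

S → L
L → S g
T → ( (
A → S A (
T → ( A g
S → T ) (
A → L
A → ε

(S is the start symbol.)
In A → S A (: A is followed by '(', add FIRST('(') \ {ε} = { '(' }
In T → ( A g: A is followed by g, add FIRST(g) \ {ε} = { 'g' }

Taking the union: FOLLOW(A) = { '(', 'g' }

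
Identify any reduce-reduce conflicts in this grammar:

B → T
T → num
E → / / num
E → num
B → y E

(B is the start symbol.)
Augment with B' → B and build the canonical LR(0) collection (I0 = CLOSURE({[B' → . B]}), then GOTO on every symbol after a dot until no new states appear). It has 10 states:
  I0: { [B → . T], [B → . y E], [B' → . B], [T → . num] }  — shift
  I1: { [B' → B .] }  — accept
  I2: { [B → T .] }  — reduce
  I3: { [T → num .] }  — reduce
  I4: { [B → y . E], [E → . / / num], [E → . num] }  — shift
  I5: { [E → / . / num] }  — shift
  I6: { [B → y E .] }  — reduce
  I7: { [E → num .] }  — reduce
  I8: { [E → / / . num] }  — shift
  I9: { [E → / / num .] }  — reduce

No state contains more than one complete item.

Answer: No reduce-reduce conflicts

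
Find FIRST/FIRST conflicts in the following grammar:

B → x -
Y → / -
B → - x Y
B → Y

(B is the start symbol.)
A FIRST/FIRST conflict occurs when two productions N → α and N → β for the same non-terminal have FIRST(α) ∩ FIRST(β) ≠ ∅ (with ε ∈ FIRST of a nullable right-hand side, so two nullable alternatives also conflict).

FIRST sets of the non-terminals at (or reachable through a nullable prefix from) the front of some alternative:
  FIRST(Y) = { '/' }

Productions for B:
  B → x -: FIRST = { 'x' }
  B → - x Y: FIRST = { '-' }
  B → Y: FIRST = { '/' }
Y has only one production, so no FIRST/FIRST conflict is possible there.

All alternatives of each non-terminal have pairwise disjoint FIRST sets.

Answer: No FIRST/FIRST conflicts.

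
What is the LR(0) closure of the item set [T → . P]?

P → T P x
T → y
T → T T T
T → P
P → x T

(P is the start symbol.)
{ [P → . T P x], [P → . x T], [T → . P], [T → . T T T], [T → . y] }

Start with: [T → . P]
  [T → . P] has the dot before P: add [P → . T P x], [P → . x T]
  [P → . T P x] has the dot before T: add [T → . y], [T → . T T T]
No further items can be added.

CLOSURE = { [P → . T P x], [P → . x T], [T → . P], [T → . T T T], [T → . y] }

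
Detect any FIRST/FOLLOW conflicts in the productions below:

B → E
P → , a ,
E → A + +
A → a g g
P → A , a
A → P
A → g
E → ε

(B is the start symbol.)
Nullable non-terminals: B, E.
FIRST sets used below: FIRST(A) = { ',', 'a', 'g' }
B has a nullable alternative but only one production, so nothing to check.

E: nullable alternative(s) E → ε; FOLLOW(E) = { $ }
  E → A + +: FIRST \ {ε} = { ',', 'a', 'g' } — disjoint from FOLLOW(E)
  E → ε: FIRST \ {ε} = { } — this is the only nullable alternative, skip

A, P have no nullable alternative, so no FIRST/FOLLOW check is needed there.

No FIRST/FOLLOW conflicts found.

Answer: No FIRST/FOLLOW conflicts.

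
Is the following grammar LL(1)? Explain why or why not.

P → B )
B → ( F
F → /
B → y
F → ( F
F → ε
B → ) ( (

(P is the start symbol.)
Relevant sets:
  FOLLOW(F) = { ')' }

For B:
  PREDICT(B → '(' F) = { '(' }
  PREDICT(B → y) = { 'y' }
  PREDICT(B → ')' '(' '(') = { ')' }
For F:
  PREDICT(F → '/') = { '/' }
  PREDICT(F → '(' F) = { '(' }
  PREDICT(F → ε) = { ')' }
P has a single production, so nothing to check there.

All predict sets are disjoint. The grammar IS LL(1).

Answer: Yes, the grammar is LL(1).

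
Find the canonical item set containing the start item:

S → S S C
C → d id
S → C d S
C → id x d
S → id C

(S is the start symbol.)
First, augment the grammar with S' → S
I₀ = CLOSURE({ [S' → . S] }):
  [S' → . S] has the dot before S: add [S → . S S C], [S → . C d S], [S → . id C]
  [S → . C d S] has the dot before C: add [C → . d id], [C → . id x d]
No further items can be added.

I₀ = { [C → . d id], [C → . id x d], [S → . C d S], [S → . S S C], [S → . id C], [S' → . S] }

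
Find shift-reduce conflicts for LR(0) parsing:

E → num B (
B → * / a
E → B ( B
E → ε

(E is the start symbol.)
Yes — I0: [E → .] vs [B → . * / a]

A shift-reduce conflict occurs when an LR(0) state has both:
  - a complete (reduce) item [A → α .] (dot at the end), and
  - a shift item [B → β . c γ] (dot before a terminal).

Augment with E' → E and build the canonical LR(0) collection (I0 = CLOSURE({[E' → . E]}), then GOTO on every symbol after a dot until no new states appear). It has 11 states:
  I0: { [B → . * / a], [E → . B ( B], [E → . num B (], [E → .], [E' → . E] }  — shift, reduce
  I1: { [B → * . / a] }  — shift
  I2: { [E → B . ( B] }  — shift
  I3: { [E' → E .] }  — accept
  I4: { [B → . * / a], [E → num . B (] }  — shift
  I5: { [E → num B . (] }  — shift
  I6: { [E → num B ( .] }  — reduce
  I7: { [B → . * / a], [E → B ( . B] }  — shift
  I8: { [E → B ( B .] }  — reduce
  I9: { [B → * / . a] }  — shift
  I10: { [B → * / a .] }  — reduce

I0 contains reduce item [E → .] and shift items [B → . * / a], [E → . num B (] — shift-reduce conflict.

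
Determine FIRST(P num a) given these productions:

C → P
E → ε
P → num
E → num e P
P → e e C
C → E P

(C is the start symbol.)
{ 'e', 'num' }

FIRST sets of the non-terminals involved (from the grammar, by fixed-point iteration):
  FIRST(P) = { 'e', 'num' }

To compute FIRST(P num a), process the symbols left to right:
Symbol P is a non-terminal. Add FIRST(P) \ {ε} = { 'e', 'num' }
P is not nullable (ε ∉ FIRST(P)), so stop here.
FIRST(P num a) = { 'e', 'num' }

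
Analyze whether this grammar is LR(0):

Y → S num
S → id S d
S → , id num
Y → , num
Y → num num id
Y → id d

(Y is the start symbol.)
Yes, the grammar is LR(0)

Augment with Y' → Y and build the canonical LR(0) collection (I0 = CLOSURE({[Y' → . Y]}), then GOTO on every symbol after a dot until no new states appear). It has 17 states:
  I0: { [S → . , id num], [S → . id S d], [Y → . , num], [Y → . S num], [Y → . id d], [Y → . num num id], [Y' → . Y] }  — shift
  I1: { [S → , . id num], [Y → , . num] }  — shift
  I2: { [Y → S . num] }  — shift
  I3: { [Y' → Y .] }  — accept
  I4: { [S → . , id num], [S → . id S d], [S → id . S d], [Y → id . d] }  — shift
  I5: { [Y → num . num id] }  — shift
  I6: { [Y → num num . id] }  — shift
  I7: { [Y → num num id .] }  — reduce
  I8: { [S → , . id num] }  — shift
  I9: { [S → id S . d] }  — shift
  I10: { [Y → id d .] }  — reduce
  I11: { [S → . , id num], [S → . id S d], [S → id . S d] }  — shift
  I12: { [S → id S d .] }  — reduce
  I13: { [S → , id . num] }  — shift
  I14: { [S → , id num .] }  — reduce
  I15: { [Y → S num .] }  — reduce
  I16: { [Y → , num .] }  — reduce

Every state is either a pure shift/goto state or contains exactly one complete item and nothing to shift — no conflicts. The grammar is LR(0).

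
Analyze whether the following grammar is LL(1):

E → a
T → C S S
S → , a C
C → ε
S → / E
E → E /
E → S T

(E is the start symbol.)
No. Predict set conflict for E: { 'a' }

A grammar is LL(1) if for each non-terminal N with multiple productions, the predict sets of those productions are pairwise disjoint, where PREDICT(N → α) = (FIRST(α) \ {ε}) ∪ (FOLLOW(N) if α ⇒* ε).

Relevant sets:
  FIRST(E) = { ',', '/', 'a' }
  FIRST(S) = { ',', '/' }

For E:
  PREDICT(E → a) = { 'a' }
  PREDICT(E → E '/') = { ',', '/', 'a' }
  PREDICT(E → S T) = { ',', '/' }
For S:
  PREDICT(S → ',' a C) = { ',' }
  PREDICT(S → '/' E) = { '/' }
T, C have a single production, so nothing to check there.

Conflict found: Predict set conflict for E: { 'a' }
The grammar is NOT LL(1).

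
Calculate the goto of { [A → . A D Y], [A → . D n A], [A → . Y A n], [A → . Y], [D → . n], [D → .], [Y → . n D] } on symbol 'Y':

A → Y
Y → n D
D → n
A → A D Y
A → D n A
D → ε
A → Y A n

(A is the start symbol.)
GOTO(I, 'Y') = CLOSURE({ [A → αX.β] : [A → α.Xβ] ∈ I, X = 'Y' })

Items with dot before 'Y', with the dot advanced:
  [A → . Y] → [A → Y .]
  [A → . Y A n] → [A → Y . A n]
Closure of the advanced items:
  [A → Y . A n] has the dot before A: add [A → . Y], [A → . A D Y], [A → . D n A], [A → . Y A n]
  [A → . Y] has the dot before Y: add [Y → . n D]
  [A → . D n A] has the dot before D: add [D → . n], [D → .]

GOTO = { [A → . A D Y], [A → . D n A], [A → . Y A n], [A → . Y], [A → Y . A n], [A → Y .], [D → . n], [D → .], [Y → . n D] }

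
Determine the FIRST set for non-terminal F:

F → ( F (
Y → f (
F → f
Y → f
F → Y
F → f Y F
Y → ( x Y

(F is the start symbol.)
FIRST sets of the other non-terminals involved (by the same procedure, iterated to a fixed point):
  FIRST(Y) = { '(', 'f' }

From F → ( F (:
  - '(' is a terminal: add '(' and stop
From F → f:
  - f is a terminal: add 'f' and stop
From F → Y:
  - Y is a non-terminal: add FIRST(Y) \ {ε} = { '(', 'f' }
    Y is not nullable, so stop
From F → f Y F:
  - f is a terminal: add 'f' and stop

Collecting: FIRST(F) = { '(', 'f' }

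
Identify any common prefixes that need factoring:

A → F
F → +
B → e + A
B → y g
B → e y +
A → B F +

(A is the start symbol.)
Left-factoring is needed when two productions for the same non-terminal
share a common prefix on the right-hand side.

Productions for A:
  A → F
  A → B F +
Productions for B:
  B → e + A
  B → y g
  B → e y +

Found common prefix 'e' in productions for B

Answer: Yes, B has productions with common prefix 'e'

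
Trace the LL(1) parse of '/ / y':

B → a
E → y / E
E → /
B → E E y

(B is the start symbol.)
LL(1) parsing maintains a stack (initially the start symbol over $) and the input. At each step: if the stack top is a terminal, match it against the current input token; if it is a non-terminal N, replace it with the RHS of M[N, lookahead] (the unique production whose predict set contains the lookahead).

Stack is shown with the top on the left.

Stack    Input    Action
------------------------
B $      / / y $  output B → E E y
E E y $  / / y $  output E → /
/ E y $  / / y $  match '/'
E y $    / y $    output E → /
/ y $    / y $    match '/'
y $      y $      match 'y'
$        $        accept

The string is accepted.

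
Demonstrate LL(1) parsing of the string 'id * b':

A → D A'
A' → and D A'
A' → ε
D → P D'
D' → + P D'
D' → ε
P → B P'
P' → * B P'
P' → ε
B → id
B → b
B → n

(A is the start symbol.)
Stack is shown with the top on the left.

Stack           Input     Action
--------------------------------
A $             id * b $  output A → D A'
D A' $          id * b $  output D → P D'
P D' A' $       id * b $  output P → B P'
B P' D' A' $    id * b $  output B → id
id P' D' A' $   id * b $  match 'id'
P' D' A' $      * b $     output P' → * B P'
* B P' D' A' $  * b $     match '*'
B P' D' A' $    b $       output B → b
b P' D' A' $    b $       match 'b'
P' D' A' $      $         output P' → ε
D' A' $         $         output D' → ε
A' $            $         output A' → ε
$               $         accept

The string is accepted.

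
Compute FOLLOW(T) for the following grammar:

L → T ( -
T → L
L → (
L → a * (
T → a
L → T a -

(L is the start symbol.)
{ '(', 'a' }

To compute FOLLOW(T), find every occurrence of T on a right-hand side N → α T β: add FIRST(β) \ {ε}, and if β is empty or nullable also add FOLLOW(N). Iterate to a fixed point.

In L → T ( -: T is followed by '(' '-', add FIRST('(' '-') \ {ε} = { '(' }
In L → T a -: T is followed by a '-', add FIRST(a '-') \ {ε} = { 'a' }

Taking the union: FOLLOW(T) = { '(', 'a' }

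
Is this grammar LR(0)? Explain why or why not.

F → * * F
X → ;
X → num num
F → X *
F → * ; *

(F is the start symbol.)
Augment with F' → F and build the canonical LR(0) collection (I0 = CLOSURE({[F' → . F]}), then GOTO on every symbol after a dot until no new states appear). It has 12 states:
  I0: { [F → . * * F], [F → . * ; *], [F → . X *], [F' → . F], [X → . ;], [X → . num num] }  — shift
  I1: { [F → * . * F], [F → * . ; *] }  — shift
  I2: { [X → ; .] }  — reduce
  I3: { [F' → F .] }  — accept
  I4: { [F → X . *] }  — shift
  I5: { [X → num . num] }  — shift
  I6: { [X → num num .] }  — reduce
  I7: { [F → X * .] }  — reduce
  I8: { [F → * * . F], [F → . * * F], [F → . * ; *], [F → . X *], [X → . ;], [X → . num num] }  — shift
  I9: { [F → * ; . *] }  — shift
  I10: { [F → * ; * .] }  — reduce
  I11: { [F → * * F .] }  — reduce

Every state is either a pure shift/goto state or contains exactly one complete item and nothing to shift — no conflicts. The grammar is LR(0).

Answer: Yes, the grammar is LR(0)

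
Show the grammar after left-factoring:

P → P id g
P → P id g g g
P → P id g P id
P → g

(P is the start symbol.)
Left-factoring transforms A → αβ₁ | αβ₂ into A → αA' and A' → β₁ | β₂
(α is the longest common prefix among the alternatives). Repeat until
no nonterminal has two alternatives with a common prefix.

Round 1: P has alternatives sharing prefix 'P id g'. Introduce P': P → P id g P'
  Add: P' → ε
  Add: P' → g g
  Add: P' → P id

No remaining common prefixes — done.

Resulting grammar:
P → P id g P'
P' → ε
P' → g g
P' → P id
P → g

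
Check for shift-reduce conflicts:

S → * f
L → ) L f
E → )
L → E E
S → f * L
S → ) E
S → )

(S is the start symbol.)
A shift-reduce conflict occurs when an LR(0) state has both:
  - a complete (reduce) item [A → α .] (dot at the end), and
  - a shift item [B → β . c γ] (dot before a terminal).

Augment with S' → S and build the canonical LR(0) collection (I0 = CLOSURE({[S' → . S]}), then GOTO on every symbol after a dot until no new states appear). It has 15 states:
  I0: { [S → . ) E], [S → . )], [S → . * f], [S → . f * L], [S' → . S] }  — shift
  I1: { [E → . )], [S → ) . E], [S → ) .] }  — shift, reduce
  I2: { [S → * . f] }  — shift
  I3: { [S' → S .] }  — accept
  I4: { [S → f . * L] }  — shift
  I5: { [E → . )], [L → . ) L f], [L → . E E], [S → f * . L] }  — shift
  I6: { [E → ) .], [E → . )], [L → ) . L f], [L → . ) L f], [L → . E E] }  — shift, reduce
  I7: { [E → . )], [L → E . E] }  — shift
  I8: { [S → f * L .] }  — reduce
  I9: { [E → ) .] }  — reduce
  I10: { [L → E E .] }  — reduce
  I11: { [L → ) L . f] }  — shift
  I12: { [L → ) L f .] }  — reduce
  I13: { [S → * f .] }  — reduce
  I14: { [S → ) E .] }  — reduce

I1 contains reduce item [S → ) .] and shift item [E → . )] — shift-reduce conflict.
I6 contains reduce item [E → ) .] and shift items [E → . )], [L → . ) L f] — shift-reduce conflict.

Answer: Yes — I1: [S → ) .] vs [E → . )]; I6: [E → ) .] vs [E → . )]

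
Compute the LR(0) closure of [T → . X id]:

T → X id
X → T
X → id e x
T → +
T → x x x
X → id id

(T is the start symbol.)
{ [T → . +], [T → . X id], [T → . x x x], [X → . T], [X → . id e x], [X → . id id] }

Start with: [T → . X id]
  [T → . X id] has the dot before X: add [X → . T], [X → . id e x], [X → . id id]
  [X → . T] has the dot before T: add [T → . +], [T → . x x x]
No further items can be added.

CLOSURE = { [T → . +], [T → . X id], [T → . x x x], [X → . T], [X → . id e x], [X → . id id] }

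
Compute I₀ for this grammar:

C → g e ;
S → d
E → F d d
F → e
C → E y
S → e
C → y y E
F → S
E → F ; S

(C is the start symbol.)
{ [C → . E y], [C → . g e ;], [C → . y y E], [C' → . C], [E → . F ; S], [E → . F d d], [F → . S], [F → . e], [S → . d], [S → . e] }

First, augment the grammar with C' → C
I₀ = CLOSURE({ [C' → . C] }):
  [C' → . C] has the dot before C: add [C → . g e ;], [C → . E y], [C → . y y E]
  [C → . E y] has the dot before E: add [E → . F d d], [E → . F ; S]
  [E → . F d d] has the dot before F: add [F → . e], [F → . S]
  [F → . S] has the dot before S: add [S → . d], [S → . e]
No further items can be added.

I₀ = { [C → . E y], [C → . g e ;], [C → . y y E], [C' → . C], [E → . F ; S], [E → . F d d], [F → . S], [F → . e], [S → . d], [S → . e] }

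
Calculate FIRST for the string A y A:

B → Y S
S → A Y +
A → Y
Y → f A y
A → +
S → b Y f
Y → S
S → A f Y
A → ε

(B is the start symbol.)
FIRST sets of the non-terminals involved (from the grammar, by fixed-point iteration):
  FIRST(A) = { '+', 'b', 'f', ε }

To compute FIRST(A y A), process the symbols left to right:
Symbol A is a non-terminal. Add FIRST(A) \ {ε} = { '+', 'b', 'f' }
A is nullable (ε ∈ FIRST(A)), continue to the next symbol.
Symbol y is a terminal. Add 'y' and stop.
FIRST(A y A) = { '+', 'b', 'f', 'y' }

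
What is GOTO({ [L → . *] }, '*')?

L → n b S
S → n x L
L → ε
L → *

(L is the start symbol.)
GOTO(I, '*') = CLOSURE({ [A → αX.β] : [A → α.Xβ] ∈ I, X = '*' })

Items with dot before '*', with the dot advanced:
  [L → . *] → [L → * .]
Closure adds nothing (no advanced item has the dot before a non-terminal).

GOTO = { [L → * .] }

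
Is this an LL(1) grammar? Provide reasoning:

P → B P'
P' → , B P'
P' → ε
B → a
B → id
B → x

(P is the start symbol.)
A grammar is LL(1) if for each non-terminal N with multiple productions, the predict sets of those productions are pairwise disjoint, where PREDICT(N → α) = (FIRST(α) \ {ε}) ∪ (FOLLOW(N) if α ⇒* ε).

Relevant sets:
  FOLLOW(P') = { $ }

For P':
  PREDICT(P' → ',' B P') = { ',' }
  PREDICT(P' → ε) = { $ }
For B:
  PREDICT(B → a) = { 'a' }
  PREDICT(B → id) = { 'id' }
  PREDICT(B → x) = { 'x' }
P has a single production, so nothing to check there.

All predict sets are disjoint. The grammar IS LL(1).

Answer: Yes, the grammar is LL(1).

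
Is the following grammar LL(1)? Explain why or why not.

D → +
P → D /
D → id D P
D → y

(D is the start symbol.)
A grammar is LL(1) if for each non-terminal N with multiple productions, the predict sets of those productions are pairwise disjoint, where PREDICT(N → α) = (FIRST(α) \ {ε}) ∪ (FOLLOW(N) if α ⇒* ε).

For D:
  PREDICT(D → '+') = { '+' }
  PREDICT(D → id D P) = { 'id' }
  PREDICT(D → y) = { 'y' }
P has a single production, so nothing to check there.

All predict sets are disjoint. The grammar IS LL(1).

Answer: Yes, the grammar is LL(1).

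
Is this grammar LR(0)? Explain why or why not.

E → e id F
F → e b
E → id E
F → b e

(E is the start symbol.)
Yes, the grammar is LR(0)

Augment with E' → E and build the canonical LR(0) collection (I0 = CLOSURE({[E' → . E]}), then GOTO on every symbol after a dot until no new states appear). It has 11 states:
  I0: { [E → . e id F], [E → . id E], [E' → . E] }  — shift
  I1: { [E' → E .] }  — accept
  I2: { [E → e . id F] }  — shift
  I3: { [E → . e id F], [E → . id E], [E → id . E] }  — shift
  I4: { [E → id E .] }  — reduce
  I5: { [E → e id . F], [F → . b e], [F → . e b] }  — shift
  I6: { [E → e id F .] }  — reduce
  I7: { [F → b . e] }  — shift
  I8: { [F → e . b] }  — shift
  I9: { [F → e b .] }  — reduce
  I10: { [F → b e .] }  — reduce

Every state is either a pure shift/goto state or contains exactly one complete item and nothing to shift — no conflicts. The grammar is LR(0).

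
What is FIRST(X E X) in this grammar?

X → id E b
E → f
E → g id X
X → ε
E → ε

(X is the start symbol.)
{ 'f', 'g', 'id', ε }

FIRST sets of the non-terminals involved (from the grammar, by fixed-point iteration):
  FIRST(X) = { 'id', ε }
  FIRST(E) = { 'f', 'g', ε }

To compute FIRST(X E X), process the symbols left to right:
Symbol X is a non-terminal. Add FIRST(X) \ {ε} = { 'id' }
X is nullable (ε ∈ FIRST(X)), continue to the next symbol.
Symbol E is a non-terminal. Add FIRST(E) \ {ε} = { 'f', 'g' }
E is nullable (ε ∈ FIRST(E)), continue to the next symbol.
Symbol X is a non-terminal. Add FIRST(X) \ {ε} = { 'id' }
X is nullable (ε ∈ FIRST(X)), continue to the next symbol.
All symbols are nullable, so ε is in the result.
FIRST(X E X) = { 'f', 'g', 'id', ε }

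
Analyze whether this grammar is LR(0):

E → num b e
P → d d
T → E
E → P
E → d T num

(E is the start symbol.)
A grammar is LR(0) if no state in the canonical LR(0) collection has:
  - both a shift item (dot before a terminal) and a complete item (shift-reduce conflict), or
  - two or more complete items (reduce-reduce conflict; the accept item [E' → E .] counts as a complete item here).

Augment with E' → E and build the canonical LR(0) collection (I0 = CLOSURE({[E' → . E]}), then GOTO on every symbol after a dot until no new states appear). It has 11 states:
  I0: { [E → . P], [E → . d T num], [E → . num b e], [E' → . E], [P → . d d] }  — shift
  I1: { [E' → E .] }  — accept
  I2: { [E → P .] }  — reduce
  I3: { [E → . P], [E → . d T num], [E → . num b e], [E → d . T num], [P → . d d], [P → d . d], [T → . E] }  — shift
  I4: { [E → num . b e] }  — shift
  I5: { [E → num b . e] }  — shift
  I6: { [E → num b e .] }  — reduce
  I7: { [T → E .] }  — reduce
  I8: { [E → d T . num] }  — shift
  I9: { [E → . P], [E → . d T num], [E → . num b e], [E → d . T num], [P → . d d], [P → d . d], [P → d d .], [T → . E] }  — shift, reduce
  I10: { [E → d T num .] }  — reduce

Conflict in state I9:
  Shift-reduce conflict between [P → d d .] and [E → . d T num]
So the grammar is NOT LR(0).

Answer: No. Shift-reduce conflict between [P → d d .] and [E → . d T num]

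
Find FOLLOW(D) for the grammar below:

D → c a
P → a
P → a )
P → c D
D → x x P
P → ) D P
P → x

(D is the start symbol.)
To compute FOLLOW(D), find every occurrence of D on a right-hand side N → α D β: add FIRST(β) \ {ε}, and if β is empty or nullable also add FOLLOW(N). Iterate to a fixed point.

D is the start symbol, so $ ∈ FOLLOW(D).
In P → c D: D is at the end, add FOLLOW(P)
In P → ) D P: D is followed by P, add FIRST(P) \ {ε} = { ')', 'a', 'c', 'x' }

The FOLLOW sets referred to above (computed the same way, to a fixed point):
  FOLLOW(P) = { $, ')', 'a', 'c', 'x' }

Taking the union: FOLLOW(D) = { $, ')', 'a', 'c', 'x' }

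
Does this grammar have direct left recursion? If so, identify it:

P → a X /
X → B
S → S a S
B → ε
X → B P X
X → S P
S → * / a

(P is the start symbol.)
Yes, S is left-recursive

Direct left recursion occurs when N → N α for some non-terminal N (the right-hand side begins with the left-hand side itself).

P → a X /: starts with a
X → B: starts with B
S → S a S: LEFT RECURSIVE (starts with S)
B → ε: starts with ε
X → B P X: starts with B
X → S P: starts with S
S → * / a: starts with '*'

The grammar has direct left recursion on: S.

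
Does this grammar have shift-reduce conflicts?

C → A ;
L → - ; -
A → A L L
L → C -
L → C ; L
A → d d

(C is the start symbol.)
Augment with C' → C and build the canonical LR(0) collection (I0 = CLOSURE({[C' → . C]}), then GOTO on every symbol after a dot until no new states appear). It has 15 states:
  I0: { [A → . A L L], [A → . d d], [C → . A ;], [C' → . C] }  — shift
  I1: { [A → . A L L], [A → . d d], [A → A . L L], [C → . A ;], [C → A . ;], [L → . - ; -], [L → . C -], [L → . C ; L] }  — shift
  I2: { [C' → C .] }  — accept
  I3: { [A → d . d] }  — shift
  I4: { [A → d d .] }  — reduce
  I5: { [L → - . ; -] }  — shift
  I6: { [C → A ; .] }  — reduce
  I7: { [L → C . -], [L → C . ; L] }  — shift
  I8: { [A → . A L L], [A → . d d], [A → A L . L], [C → . A ;], [L → . - ; -], [L → . C -], [L → . C ; L] }  — shift
  I9: { [A → A L L .] }  — reduce
  I10: { [L → C - .] }  — reduce
  I11: { [A → . A L L], [A → . d d], [C → . A ;], [L → . - ; -], [L → . C -], [L → . C ; L], [L → C ; . L] }  — shift
  I12: { [L → C ; L .] }  — reduce
  I13: { [L → - ; . -] }  — shift
  I14: { [L → - ; - .] }  — reduce

No state contains both a complete item and a shift item.

Answer: No shift-reduce conflicts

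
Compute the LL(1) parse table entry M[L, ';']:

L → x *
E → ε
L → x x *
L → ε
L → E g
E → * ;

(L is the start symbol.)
To find M[L, ';'], we find productions for L where ';' is in the predict set (PREDICT(N → α) = (FIRST(α) \ {ε}) ∪ (FOLLOW(N) if α ⇒* ε)).

Relevant sets:
  FIRST(E) = { '*', ε }
  FOLLOW(L) = { $ }

L → x *: PREDICT = { 'x' }
L → x x *: PREDICT = { 'x' }
L → ε: PREDICT = { $ }
L → E g: PREDICT = { '*', 'g' }

M[L, ';'] is empty (no production applies)

Answer: Empty (error entry)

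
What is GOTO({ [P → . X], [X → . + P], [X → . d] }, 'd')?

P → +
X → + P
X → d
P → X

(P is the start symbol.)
GOTO(I, 'd') = CLOSURE({ [A → αX.β] : [A → α.Xβ] ∈ I, X = 'd' })

Items with dot before 'd', with the dot advanced:
  [X → . d] → [X → d .]
Closure adds nothing (no advanced item has the dot before a non-terminal).

GOTO = { [X → d .] }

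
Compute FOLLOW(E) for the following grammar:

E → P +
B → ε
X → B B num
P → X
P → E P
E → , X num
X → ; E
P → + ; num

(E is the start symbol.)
To compute FOLLOW(E), find every occurrence of E on a right-hand side N → α E β: add FIRST(β) \ {ε}, and if β is empty or nullable also add FOLLOW(N). Iterate to a fixed point.

E is the start symbol, so $ ∈ FOLLOW(E).
In P → E P: E is followed by P, add FIRST(P) \ {ε} = { '+', ',', ';', 'num' }
In X → ; E: E is at the end, add FOLLOW(X)

The FOLLOW sets referred to above (computed the same way, to a fixed point):
  FOLLOW(X) = { '+', 'num' }

Taking the union: FOLLOW(E) = { $, '+', ',', ';', 'num' }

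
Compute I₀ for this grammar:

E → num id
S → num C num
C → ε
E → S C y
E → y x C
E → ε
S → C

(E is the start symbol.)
{ [C → .], [E → . S C y], [E → . num id], [E → . y x C], [E → .], [E' → . E], [S → . C], [S → . num C num] }

First, augment the grammar with E' → E
I₀ = CLOSURE({ [E' → . E] }):
  [E' → . E] has the dot before E: add [E → . num id], [E → . S C y], [E → . y x C], [E → .]
  [E → . S C y] has the dot before S: add [S → . num C num], [S → . C]
  [S → . C] has the dot before C: add [C → .]
No further items can be added.

I₀ = { [C → .], [E → . S C y], [E → . num id], [E → . y x C], [E → .], [E' → . E], [S → . C], [S → . num C num] }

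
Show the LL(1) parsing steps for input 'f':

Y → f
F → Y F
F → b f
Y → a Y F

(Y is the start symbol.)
Stack is shown with the top on the left.

Stack  Input  Action
--------------------
Y $    f $    output Y → f
f $    f $    match 'f'
$      $      accept

The string is accepted.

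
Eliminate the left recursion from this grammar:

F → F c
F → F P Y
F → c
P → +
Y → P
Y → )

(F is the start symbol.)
F → c F'
F' → c F'
F' → P Y F'
F' → ε
P → +
Y → P
Y → )

F is directly left-recursive. The standard transformation for
  A → A α₁ | ... | A α_m | β₁ | ... | β_n
is
  A  → β₁ A' | ... | β_n A'
  A' → α₁ A' | ... | α_m A' | ε

F → c becomes F → c F'
F → F c becomes F' → c F'
F → F P Y becomes F' → P Y F'
Add F' → ε

Productions for other non-terminals are unchanged:
  P → +
  Y → P
  Y → )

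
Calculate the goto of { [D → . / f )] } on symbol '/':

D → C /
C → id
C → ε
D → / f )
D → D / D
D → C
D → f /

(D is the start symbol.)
GOTO(I, '/') = CLOSURE({ [A → αX.β] : [A → α.Xβ] ∈ I, X = '/' })

Items with dot before '/', with the dot advanced:
  [D → . / f )] → [D → / . f )]
Closure adds nothing (no advanced item has the dot before a non-terminal).

GOTO = { [D → / . f )] }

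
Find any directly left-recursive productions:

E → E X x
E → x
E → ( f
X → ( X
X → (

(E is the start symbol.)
Yes, E is left-recursive

E → E X x: LEFT RECURSIVE (starts with E)
E → x: starts with x
E → ( f: starts with '('
X → ( X: starts with '('
X → (: starts with '('

The grammar has direct left recursion on: E.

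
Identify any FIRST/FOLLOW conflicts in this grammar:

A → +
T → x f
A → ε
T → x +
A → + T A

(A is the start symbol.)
A FIRST/FOLLOW conflict occurs when a non-terminal N has a nullable alternative N → β (β ⇒* ε) and another alternative N → α with FIRST(α) ∩ FOLLOW(N) ≠ ∅: on such a lookahead the parser cannot decide between expanding α and letting N vanish via β.

Nullable non-terminals: A.

A: nullable alternative(s) A → ε; FOLLOW(A) = { $ }
  A → +: FIRST \ {ε} = { '+' } — disjoint from FOLLOW(A)
  A → ε: FIRST \ {ε} = { } — this is the only nullable alternative, skip
  A → + T A: FIRST \ {ε} = { '+' } — disjoint from FOLLOW(A)

T has no nullable alternative, so no FIRST/FOLLOW check is needed there.

No FIRST/FOLLOW conflicts found.

Answer: No FIRST/FOLLOW conflicts.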